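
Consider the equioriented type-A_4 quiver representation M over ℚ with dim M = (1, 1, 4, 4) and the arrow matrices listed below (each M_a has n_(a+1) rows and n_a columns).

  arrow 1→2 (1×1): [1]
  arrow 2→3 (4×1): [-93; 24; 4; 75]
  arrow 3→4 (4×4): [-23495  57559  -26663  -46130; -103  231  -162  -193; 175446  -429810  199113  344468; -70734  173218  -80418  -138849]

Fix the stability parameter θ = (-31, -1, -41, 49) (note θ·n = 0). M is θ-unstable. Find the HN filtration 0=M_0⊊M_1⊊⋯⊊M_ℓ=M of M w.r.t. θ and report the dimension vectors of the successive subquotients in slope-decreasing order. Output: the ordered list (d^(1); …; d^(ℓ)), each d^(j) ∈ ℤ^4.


Interval decomposition of M: I[1,4], I[3,4]^3.
HN type (ℓ=4): μ^(1)=49; μ^(2)=-21; μ^(3)=-31; μ^(4)=-41

((0, 0, 0, 4); (0, 1, 1, 0); (1, 0, 0, 0); (0, 0, 3, 0))


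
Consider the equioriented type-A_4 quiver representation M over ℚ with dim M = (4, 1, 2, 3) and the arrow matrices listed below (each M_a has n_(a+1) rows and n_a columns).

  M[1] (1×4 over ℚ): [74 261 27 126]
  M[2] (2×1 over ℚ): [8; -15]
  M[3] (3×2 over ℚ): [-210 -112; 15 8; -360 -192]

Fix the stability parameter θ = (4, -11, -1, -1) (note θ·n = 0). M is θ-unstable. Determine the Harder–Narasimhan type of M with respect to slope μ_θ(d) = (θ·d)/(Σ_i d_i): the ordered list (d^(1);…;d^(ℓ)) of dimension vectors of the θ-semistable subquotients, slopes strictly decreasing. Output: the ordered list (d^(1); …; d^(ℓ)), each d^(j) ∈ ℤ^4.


Via rank(M_{q-1}∘⋯∘M_p): M ≅ I[1,1]^3, I[1,3], I[3,4], I[4,4]^2.
μ_θ-semistable layers: μ^(1)=4; μ^(2)=-1; μ^(3)=-7/2

((3, 0, 0, 0); (0, 0, 2, 3); (1, 1, 0, 0))


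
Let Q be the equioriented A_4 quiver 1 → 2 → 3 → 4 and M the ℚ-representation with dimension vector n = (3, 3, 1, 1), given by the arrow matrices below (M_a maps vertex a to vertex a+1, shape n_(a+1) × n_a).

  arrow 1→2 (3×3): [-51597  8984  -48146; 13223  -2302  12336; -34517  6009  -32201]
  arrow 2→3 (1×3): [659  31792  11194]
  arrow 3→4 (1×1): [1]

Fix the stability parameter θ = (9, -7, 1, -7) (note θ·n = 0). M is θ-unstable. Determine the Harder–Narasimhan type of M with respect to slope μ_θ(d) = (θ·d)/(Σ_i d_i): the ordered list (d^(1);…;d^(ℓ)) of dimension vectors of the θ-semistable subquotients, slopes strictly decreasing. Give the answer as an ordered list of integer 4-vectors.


Via rank(M_{q-1}∘⋯∘M_p): M ≅ I[1,1], I[1,2], I[1,4], I[2,2].
μ_θ-semistable layers: μ^(1)=9; μ^(2)=1; μ^(3)=-1; μ^(4)=-7

((1, 0, 0, 0); (1, 1, 0, 0); (1, 1, 1, 1); (0, 1, 0, 0))


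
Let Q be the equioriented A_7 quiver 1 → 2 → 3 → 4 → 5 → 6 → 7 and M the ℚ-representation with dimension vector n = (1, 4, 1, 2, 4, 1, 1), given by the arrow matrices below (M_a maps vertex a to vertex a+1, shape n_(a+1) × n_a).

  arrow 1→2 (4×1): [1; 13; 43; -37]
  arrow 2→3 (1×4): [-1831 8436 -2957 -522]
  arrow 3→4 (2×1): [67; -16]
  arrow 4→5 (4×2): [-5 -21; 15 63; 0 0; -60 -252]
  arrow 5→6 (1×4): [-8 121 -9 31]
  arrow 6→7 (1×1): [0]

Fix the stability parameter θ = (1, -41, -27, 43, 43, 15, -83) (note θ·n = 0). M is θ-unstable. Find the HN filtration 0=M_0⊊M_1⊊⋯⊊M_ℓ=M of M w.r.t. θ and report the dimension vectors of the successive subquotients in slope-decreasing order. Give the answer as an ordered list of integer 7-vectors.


Via rank(M_{q-1}∘⋯∘M_p): M ≅ I[1,2], I[2,2]^2, I[2,6], I[4,4], I[5,5]^3, I[7,7].
μ_θ-semistable layers: μ^(1)=43; μ^(2)=101/3; μ^(3)=-20; μ^(4)=-27; μ^(5)=-41; μ^(6)=-83

((0, 0, 0, 1, 3, 0, 0); (0, 0, 0, 1, 1, 1, 0); (1, 1, 0, 0, 0, 0, 0); (0, 0, 1, 0, 0, 0, 0); (0, 3, 0, 0, 0, 0, 0); (0, 0, 0, 0, 0, 0, 1))


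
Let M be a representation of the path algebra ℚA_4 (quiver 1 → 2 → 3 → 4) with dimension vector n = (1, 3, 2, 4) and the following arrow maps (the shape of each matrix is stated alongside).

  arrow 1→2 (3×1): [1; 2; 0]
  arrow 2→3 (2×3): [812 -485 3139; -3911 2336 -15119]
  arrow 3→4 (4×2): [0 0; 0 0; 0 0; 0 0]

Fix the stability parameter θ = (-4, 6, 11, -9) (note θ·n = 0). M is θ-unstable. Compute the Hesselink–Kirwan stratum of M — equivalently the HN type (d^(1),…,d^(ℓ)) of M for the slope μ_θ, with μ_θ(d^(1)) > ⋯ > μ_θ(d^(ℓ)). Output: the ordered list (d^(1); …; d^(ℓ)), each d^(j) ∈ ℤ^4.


Interval decomposition of M: I[1,3], I[2,2], I[2,3], I[4,4]^4.
HN type (ℓ=4): μ^(1)=11; μ^(2)=6; μ^(3)=-4; μ^(4)=-9

((0, 0, 2, 0); (0, 3, 0, 0); (1, 0, 0, 0); (0, 0, 0, 4))


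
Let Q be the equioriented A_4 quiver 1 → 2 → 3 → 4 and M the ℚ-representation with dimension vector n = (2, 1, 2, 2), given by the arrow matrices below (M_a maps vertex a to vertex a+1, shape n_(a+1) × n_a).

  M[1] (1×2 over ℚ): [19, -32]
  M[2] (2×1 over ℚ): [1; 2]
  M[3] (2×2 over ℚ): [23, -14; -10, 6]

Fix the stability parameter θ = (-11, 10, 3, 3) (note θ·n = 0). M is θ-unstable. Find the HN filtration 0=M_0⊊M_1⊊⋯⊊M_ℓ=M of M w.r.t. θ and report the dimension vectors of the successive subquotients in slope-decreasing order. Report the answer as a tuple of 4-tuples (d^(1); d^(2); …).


Via rank(M_{q-1}∘⋯∘M_p): M ≅ I[1,1], I[1,4], I[3,4].
μ_θ-semistable layers: μ^(1)=16/3; μ^(2)=3; μ^(3)=-11

((0, 1, 1, 1); (0, 0, 1, 1); (2, 0, 0, 0))


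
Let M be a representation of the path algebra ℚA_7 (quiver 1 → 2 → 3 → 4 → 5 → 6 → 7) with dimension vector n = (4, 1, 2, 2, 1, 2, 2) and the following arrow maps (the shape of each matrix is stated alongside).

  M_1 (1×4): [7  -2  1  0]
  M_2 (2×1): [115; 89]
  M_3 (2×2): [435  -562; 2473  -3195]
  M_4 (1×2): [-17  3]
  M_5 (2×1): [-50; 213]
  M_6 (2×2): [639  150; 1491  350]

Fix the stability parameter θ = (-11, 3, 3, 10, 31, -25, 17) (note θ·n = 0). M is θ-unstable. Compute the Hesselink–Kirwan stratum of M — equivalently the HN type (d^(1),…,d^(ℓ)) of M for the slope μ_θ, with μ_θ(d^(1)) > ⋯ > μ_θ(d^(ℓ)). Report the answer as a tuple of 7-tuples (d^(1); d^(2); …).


Barcode: M ≅ I[1,1]^3, I[1,6], I[3,4], I[6,7], I[7,7]. HN layers by μ_θ (6 steps, strictly decreasing):
  μ^(1)=17; μ^(2)=10; μ^(3)=16/3; μ^(4)=3; μ^(5)=-11; μ^(6)=-25

((0, 0, 0, 0, 0, 0, 2); (0, 0, 0, 1, 0, 0, 0); (0, 0, 0, 1, 1, 1, 0); (0, 1, 2, 0, 0, 0, 0); (4, 0, 0, 0, 0, 0, 0); (0, 0, 0, 0, 0, 1, 0))


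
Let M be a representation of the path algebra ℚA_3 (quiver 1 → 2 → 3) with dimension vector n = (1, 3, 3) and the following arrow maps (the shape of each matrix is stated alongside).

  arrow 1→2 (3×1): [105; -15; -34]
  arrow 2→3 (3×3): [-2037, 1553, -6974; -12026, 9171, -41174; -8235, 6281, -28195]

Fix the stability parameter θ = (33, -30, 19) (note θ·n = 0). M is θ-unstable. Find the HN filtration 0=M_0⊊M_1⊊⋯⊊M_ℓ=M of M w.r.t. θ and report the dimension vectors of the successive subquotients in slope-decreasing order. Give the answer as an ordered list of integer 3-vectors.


Via rank(M_{q-1}∘⋯∘M_p): M ≅ I[1,3], I[2,3]^2.
μ_θ-semistable layers: μ^(1)=19; μ^(2)=3/2; μ^(3)=-30

((0, 0, 3); (1, 1, 0); (0, 2, 0))


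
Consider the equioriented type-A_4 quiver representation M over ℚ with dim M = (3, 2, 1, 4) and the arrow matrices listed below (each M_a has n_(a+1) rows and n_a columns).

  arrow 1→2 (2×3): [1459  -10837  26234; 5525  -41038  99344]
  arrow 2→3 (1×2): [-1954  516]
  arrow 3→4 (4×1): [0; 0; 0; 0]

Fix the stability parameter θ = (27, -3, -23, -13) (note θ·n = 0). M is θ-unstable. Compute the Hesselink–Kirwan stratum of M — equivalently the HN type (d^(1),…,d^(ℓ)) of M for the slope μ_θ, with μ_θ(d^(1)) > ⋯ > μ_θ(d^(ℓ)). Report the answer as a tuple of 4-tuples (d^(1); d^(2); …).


Via rank(M_{q-1}∘⋯∘M_p): M ≅ I[1,1], I[1,2], I[1,3], I[4,4]^4.
μ_θ-semistable layers: μ^(1)=27; μ^(2)=12; μ^(3)=1/3; μ^(4)=-13

((1, 0, 0, 0); (1, 1, 0, 0); (1, 1, 1, 0); (0, 0, 0, 4))


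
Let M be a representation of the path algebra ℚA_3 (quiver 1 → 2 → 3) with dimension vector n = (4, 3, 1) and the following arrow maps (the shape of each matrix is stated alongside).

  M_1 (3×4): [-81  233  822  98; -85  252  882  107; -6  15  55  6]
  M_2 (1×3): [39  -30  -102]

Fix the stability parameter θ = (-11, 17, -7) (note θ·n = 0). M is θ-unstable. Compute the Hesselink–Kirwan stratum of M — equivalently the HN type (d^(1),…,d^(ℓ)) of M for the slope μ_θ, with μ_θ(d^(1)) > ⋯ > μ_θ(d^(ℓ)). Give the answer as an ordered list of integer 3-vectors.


Interval decomposition of M: I[1,1], I[1,2]^2, I[1,3].
HN type (ℓ=3): μ^(1)=17; μ^(2)=5; μ^(3)=-11

((0, 2, 0); (0, 1, 1); (4, 0, 0))


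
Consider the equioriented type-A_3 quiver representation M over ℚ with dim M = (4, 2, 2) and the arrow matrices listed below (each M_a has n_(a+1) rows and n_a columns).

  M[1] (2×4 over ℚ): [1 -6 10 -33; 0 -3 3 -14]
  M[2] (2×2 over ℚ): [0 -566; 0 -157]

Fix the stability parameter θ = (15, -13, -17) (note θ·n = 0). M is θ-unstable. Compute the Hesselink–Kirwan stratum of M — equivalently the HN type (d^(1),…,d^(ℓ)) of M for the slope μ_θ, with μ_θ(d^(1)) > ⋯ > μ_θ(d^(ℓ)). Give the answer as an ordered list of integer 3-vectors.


Barcode: M ≅ I[1,1]^2, I[1,2], I[1,3], I[3,3]. HN layers by μ_θ (4 steps, strictly decreasing):
  μ^(1)=15; μ^(2)=1; μ^(3)=-5; μ^(4)=-17

((2, 0, 0); (1, 1, 0); (1, 1, 1); (0, 0, 1))


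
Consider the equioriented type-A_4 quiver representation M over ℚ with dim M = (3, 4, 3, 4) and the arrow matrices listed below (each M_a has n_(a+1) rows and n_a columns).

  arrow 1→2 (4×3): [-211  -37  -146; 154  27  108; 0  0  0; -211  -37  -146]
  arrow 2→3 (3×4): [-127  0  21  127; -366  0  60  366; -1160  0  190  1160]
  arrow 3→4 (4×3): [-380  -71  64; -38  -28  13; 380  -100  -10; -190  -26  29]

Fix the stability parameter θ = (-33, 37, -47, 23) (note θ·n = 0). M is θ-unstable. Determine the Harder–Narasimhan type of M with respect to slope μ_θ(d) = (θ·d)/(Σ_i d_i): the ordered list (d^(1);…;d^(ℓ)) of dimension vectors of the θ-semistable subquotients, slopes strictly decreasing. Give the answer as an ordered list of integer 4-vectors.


Interval decomposition of M: I[1,1], I[1,2]^2, I[2,4]^2, I[3,3], I[4,4]^2.
HN type (ℓ=5): μ^(1)=37; μ^(2)=23; μ^(3)=-5; μ^(4)=-33; μ^(5)=-47

((0, 2, 0, 0); (0, 0, 0, 4); (0, 2, 2, 0); (3, 0, 0, 0); (0, 0, 1, 0))


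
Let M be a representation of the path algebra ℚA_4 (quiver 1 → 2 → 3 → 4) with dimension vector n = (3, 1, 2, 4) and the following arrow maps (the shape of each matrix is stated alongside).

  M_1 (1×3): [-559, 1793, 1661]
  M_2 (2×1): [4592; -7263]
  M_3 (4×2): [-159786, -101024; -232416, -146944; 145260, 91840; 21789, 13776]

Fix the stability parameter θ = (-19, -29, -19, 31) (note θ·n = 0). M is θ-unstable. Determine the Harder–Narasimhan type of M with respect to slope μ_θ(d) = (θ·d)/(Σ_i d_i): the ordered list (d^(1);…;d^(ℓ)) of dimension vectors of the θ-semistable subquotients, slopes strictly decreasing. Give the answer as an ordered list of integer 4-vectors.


Barcode: M ≅ I[1,1]^2, I[1,3], I[3,4], I[4,4]^3. HN layers by μ_θ (3 steps, strictly decreasing):
  μ^(1)=31; μ^(2)=-19; μ^(3)=-24

((0, 0, 0, 4); (2, 0, 2, 0); (1, 1, 0, 0))


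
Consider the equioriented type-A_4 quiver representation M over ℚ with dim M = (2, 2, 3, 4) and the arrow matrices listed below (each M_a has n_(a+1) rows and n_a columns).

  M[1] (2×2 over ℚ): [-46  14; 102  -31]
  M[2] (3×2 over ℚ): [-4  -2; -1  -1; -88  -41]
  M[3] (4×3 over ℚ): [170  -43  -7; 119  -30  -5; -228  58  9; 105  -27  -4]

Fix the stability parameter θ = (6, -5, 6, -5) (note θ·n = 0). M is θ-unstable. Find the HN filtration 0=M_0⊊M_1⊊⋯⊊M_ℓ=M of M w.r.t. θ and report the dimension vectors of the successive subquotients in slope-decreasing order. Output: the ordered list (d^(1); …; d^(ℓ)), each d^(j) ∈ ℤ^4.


Via rank(M_{q-1}∘⋯∘M_p): M ≅ I[1,4]^2, I[3,4], I[4,4].
μ_θ-semistable layers: μ^(1)=1/2; μ^(2)=-5

((2, 2, 3, 3); (0, 0, 0, 1))


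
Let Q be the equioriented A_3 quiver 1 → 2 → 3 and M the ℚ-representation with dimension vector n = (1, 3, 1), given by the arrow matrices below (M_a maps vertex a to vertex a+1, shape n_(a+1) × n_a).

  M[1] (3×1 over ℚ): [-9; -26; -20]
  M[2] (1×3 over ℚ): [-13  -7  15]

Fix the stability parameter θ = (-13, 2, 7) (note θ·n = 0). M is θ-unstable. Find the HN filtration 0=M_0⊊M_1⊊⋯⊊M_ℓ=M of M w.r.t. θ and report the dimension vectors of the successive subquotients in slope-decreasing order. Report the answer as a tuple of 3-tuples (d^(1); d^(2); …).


Via rank(M_{q-1}∘⋯∘M_p): M ≅ I[1,3], I[2,2]^2.
μ_θ-semistable layers: μ^(1)=7; μ^(2)=2; μ^(3)=-13

((0, 0, 1); (0, 3, 0); (1, 0, 0))


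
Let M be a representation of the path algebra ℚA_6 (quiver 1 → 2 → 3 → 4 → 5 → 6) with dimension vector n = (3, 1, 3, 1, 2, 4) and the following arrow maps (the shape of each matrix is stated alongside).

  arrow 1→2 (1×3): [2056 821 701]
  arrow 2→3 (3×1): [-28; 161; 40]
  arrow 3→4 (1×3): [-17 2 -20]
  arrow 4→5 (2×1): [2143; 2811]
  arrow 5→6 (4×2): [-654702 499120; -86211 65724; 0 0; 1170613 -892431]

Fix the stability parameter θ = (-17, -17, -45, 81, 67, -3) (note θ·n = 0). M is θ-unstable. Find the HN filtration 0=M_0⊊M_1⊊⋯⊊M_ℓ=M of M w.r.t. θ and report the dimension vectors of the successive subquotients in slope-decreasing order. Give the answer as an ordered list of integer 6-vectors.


Interval decomposition of M: I[1,1]^2, I[1,6], I[3,3]^2, I[5,6], I[6,6]^2.
HN type (ℓ=6): μ^(1)=145/3; μ^(2)=32; μ^(3)=-3; μ^(4)=-17; μ^(5)=-79/3; μ^(6)=-45

((0, 0, 0, 1, 1, 1); (0, 0, 0, 0, 1, 1); (0, 0, 0, 0, 0, 2); (2, 0, 0, 0, 0, 0); (1, 1, 1, 0, 0, 0); (0, 0, 2, 0, 0, 0))


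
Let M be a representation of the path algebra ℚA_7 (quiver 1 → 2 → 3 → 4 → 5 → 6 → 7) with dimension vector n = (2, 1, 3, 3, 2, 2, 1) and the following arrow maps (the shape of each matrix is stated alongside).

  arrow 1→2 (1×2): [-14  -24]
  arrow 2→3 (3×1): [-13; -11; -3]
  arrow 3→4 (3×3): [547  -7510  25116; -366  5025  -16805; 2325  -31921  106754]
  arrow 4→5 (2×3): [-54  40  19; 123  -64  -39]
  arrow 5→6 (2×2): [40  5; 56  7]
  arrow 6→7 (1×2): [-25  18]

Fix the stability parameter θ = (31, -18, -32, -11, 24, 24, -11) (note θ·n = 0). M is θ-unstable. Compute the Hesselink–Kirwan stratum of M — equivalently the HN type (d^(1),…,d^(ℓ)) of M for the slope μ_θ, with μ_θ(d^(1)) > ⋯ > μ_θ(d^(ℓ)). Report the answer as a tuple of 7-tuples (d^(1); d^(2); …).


Via rank(M_{q-1}∘⋯∘M_p): M ≅ I[1,1], I[1,7], I[3,4], I[3,5], I[6,6].
μ_θ-semistable layers: μ^(1)=31; μ^(2)=24; μ^(3)=37/3; μ^(4)=-15/2; μ^(5)=-11; μ^(6)=-32

((1, 0, 0, 0, 0, 0, 0); (0, 0, 0, 0, 1, 1, 0); (0, 0, 0, 0, 1, 1, 1); (1, 1, 1, 1, 0, 0, 0); (0, 0, 0, 2, 0, 0, 0); (0, 0, 2, 0, 0, 0, 0))


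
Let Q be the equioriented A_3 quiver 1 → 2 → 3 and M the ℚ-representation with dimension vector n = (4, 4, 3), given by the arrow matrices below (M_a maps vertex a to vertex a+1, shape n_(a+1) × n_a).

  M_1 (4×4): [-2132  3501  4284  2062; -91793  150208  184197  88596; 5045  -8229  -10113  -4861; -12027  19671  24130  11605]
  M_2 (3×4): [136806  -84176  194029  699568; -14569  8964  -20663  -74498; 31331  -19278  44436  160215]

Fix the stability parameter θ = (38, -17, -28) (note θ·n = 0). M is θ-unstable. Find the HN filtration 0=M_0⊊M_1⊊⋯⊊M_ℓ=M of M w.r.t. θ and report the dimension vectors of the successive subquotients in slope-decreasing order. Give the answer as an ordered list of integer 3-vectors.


Barcode: M ≅ I[1,2], I[1,3]^3. HN layers by μ_θ (2 steps, strictly decreasing):
  μ^(1)=21/2; μ^(2)=-7/3

((1, 1, 0); (3, 3, 3))


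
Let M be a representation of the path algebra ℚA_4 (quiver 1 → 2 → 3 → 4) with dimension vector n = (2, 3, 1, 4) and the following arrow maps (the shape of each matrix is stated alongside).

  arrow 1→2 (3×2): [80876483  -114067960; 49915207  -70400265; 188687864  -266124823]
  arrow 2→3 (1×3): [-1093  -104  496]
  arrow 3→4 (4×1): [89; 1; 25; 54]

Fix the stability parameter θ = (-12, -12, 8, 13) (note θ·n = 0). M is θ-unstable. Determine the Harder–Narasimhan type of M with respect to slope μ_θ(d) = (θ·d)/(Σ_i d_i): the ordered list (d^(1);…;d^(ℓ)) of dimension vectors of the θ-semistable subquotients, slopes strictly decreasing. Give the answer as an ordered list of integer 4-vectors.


Barcode: M ≅ I[1,2], I[1,4], I[2,2], I[4,4]^3. HN layers by μ_θ (3 steps, strictly decreasing):
  μ^(1)=13; μ^(2)=8; μ^(3)=-12

((0, 0, 0, 4); (0, 0, 1, 0); (2, 3, 0, 0))


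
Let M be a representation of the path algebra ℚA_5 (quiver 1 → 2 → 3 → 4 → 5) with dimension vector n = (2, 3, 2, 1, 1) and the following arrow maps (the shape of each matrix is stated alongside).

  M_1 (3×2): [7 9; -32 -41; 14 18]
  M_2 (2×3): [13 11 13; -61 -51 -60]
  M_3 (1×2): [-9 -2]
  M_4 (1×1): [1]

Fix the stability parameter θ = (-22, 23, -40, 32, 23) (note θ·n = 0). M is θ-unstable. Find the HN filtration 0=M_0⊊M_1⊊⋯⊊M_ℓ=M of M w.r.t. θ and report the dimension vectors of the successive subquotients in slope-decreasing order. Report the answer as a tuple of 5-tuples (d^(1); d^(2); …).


Barcode: M ≅ I[1,3], I[1,5], I[2,2]. HN layers by μ_θ (4 steps, strictly decreasing):
  μ^(1)=55/2; μ^(2)=23; μ^(3)=-17/2; μ^(4)=-22

((0, 0, 0, 1, 1); (0, 1, 0, 0, 0); (0, 2, 2, 0, 0); (2, 0, 0, 0, 0))


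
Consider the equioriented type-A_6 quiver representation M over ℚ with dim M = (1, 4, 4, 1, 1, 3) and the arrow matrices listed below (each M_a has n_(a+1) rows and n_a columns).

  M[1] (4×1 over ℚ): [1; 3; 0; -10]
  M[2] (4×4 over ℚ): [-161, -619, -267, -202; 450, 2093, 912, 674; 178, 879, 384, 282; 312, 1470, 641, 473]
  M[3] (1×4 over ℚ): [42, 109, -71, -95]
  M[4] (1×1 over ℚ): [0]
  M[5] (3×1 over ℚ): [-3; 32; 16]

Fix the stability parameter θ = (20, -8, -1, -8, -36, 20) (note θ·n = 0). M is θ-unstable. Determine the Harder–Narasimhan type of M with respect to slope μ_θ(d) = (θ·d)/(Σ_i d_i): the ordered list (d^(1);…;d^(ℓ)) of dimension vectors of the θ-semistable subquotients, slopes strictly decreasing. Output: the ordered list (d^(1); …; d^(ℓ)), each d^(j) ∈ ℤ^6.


Barcode: M ≅ I[1,3], I[2,2], I[2,3], I[2,4], I[3,3], I[5,6], I[6,6]^2. HN layers by μ_θ (6 steps, strictly decreasing):
  μ^(1)=20; μ^(2)=11/3; μ^(3)=-1; μ^(4)=-9/2; μ^(5)=-8; μ^(6)=-36

((0, 0, 0, 0, 0, 3); (1, 1, 1, 0, 0, 0); (0, 0, 2, 0, 0, 0); (0, 0, 1, 1, 0, 0); (0, 3, 0, 0, 0, 0); (0, 0, 0, 0, 1, 0))


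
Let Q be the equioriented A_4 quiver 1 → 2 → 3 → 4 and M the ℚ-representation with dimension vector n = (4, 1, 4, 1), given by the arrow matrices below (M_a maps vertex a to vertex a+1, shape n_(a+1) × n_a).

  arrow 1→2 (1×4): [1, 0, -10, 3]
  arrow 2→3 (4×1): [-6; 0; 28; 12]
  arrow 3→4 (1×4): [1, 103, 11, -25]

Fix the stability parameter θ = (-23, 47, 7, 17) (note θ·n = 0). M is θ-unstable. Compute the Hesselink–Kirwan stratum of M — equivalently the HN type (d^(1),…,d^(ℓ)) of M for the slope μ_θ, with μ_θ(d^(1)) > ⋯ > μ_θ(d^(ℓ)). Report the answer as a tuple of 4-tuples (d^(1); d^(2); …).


Via rank(M_{q-1}∘⋯∘M_p): M ≅ I[1,1]^3, I[1,4], I[3,3]^3.
μ_θ-semistable layers: μ^(1)=71/3; μ^(2)=7; μ^(3)=-23

((0, 1, 1, 1); (0, 0, 3, 0); (4, 0, 0, 0))


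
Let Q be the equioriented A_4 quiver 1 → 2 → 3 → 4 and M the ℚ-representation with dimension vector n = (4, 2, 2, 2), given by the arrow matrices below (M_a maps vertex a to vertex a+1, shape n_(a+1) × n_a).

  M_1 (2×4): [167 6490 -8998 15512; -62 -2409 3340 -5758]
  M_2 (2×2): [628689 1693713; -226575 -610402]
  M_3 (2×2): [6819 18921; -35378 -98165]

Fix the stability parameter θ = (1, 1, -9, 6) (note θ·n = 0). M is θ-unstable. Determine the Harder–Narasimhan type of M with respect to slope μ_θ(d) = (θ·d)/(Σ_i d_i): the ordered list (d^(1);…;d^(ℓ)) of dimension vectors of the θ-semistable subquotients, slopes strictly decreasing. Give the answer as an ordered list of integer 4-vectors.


Interval decomposition of M: I[1,1]^2, I[1,4]^2.
HN type (ℓ=3): μ^(1)=6; μ^(2)=1; μ^(3)=-7/3

((0, 0, 0, 2); (2, 0, 0, 0); (2, 2, 2, 0))


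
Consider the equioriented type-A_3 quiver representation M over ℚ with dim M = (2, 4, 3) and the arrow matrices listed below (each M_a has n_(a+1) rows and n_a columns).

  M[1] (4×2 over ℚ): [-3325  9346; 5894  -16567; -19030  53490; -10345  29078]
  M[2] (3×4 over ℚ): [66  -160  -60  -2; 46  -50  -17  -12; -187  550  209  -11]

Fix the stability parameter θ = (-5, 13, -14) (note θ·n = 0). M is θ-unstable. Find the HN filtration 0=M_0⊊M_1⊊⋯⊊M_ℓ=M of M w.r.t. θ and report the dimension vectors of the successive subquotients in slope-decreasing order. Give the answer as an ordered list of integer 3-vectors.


Via rank(M_{q-1}∘⋯∘M_p): M ≅ I[1,2]^2, I[2,3]^2, I[3,3].
μ_θ-semistable layers: μ^(1)=13; μ^(2)=-1/2; μ^(3)=-5; μ^(4)=-14

((0, 2, 0); (0, 2, 2); (2, 0, 0); (0, 0, 1))


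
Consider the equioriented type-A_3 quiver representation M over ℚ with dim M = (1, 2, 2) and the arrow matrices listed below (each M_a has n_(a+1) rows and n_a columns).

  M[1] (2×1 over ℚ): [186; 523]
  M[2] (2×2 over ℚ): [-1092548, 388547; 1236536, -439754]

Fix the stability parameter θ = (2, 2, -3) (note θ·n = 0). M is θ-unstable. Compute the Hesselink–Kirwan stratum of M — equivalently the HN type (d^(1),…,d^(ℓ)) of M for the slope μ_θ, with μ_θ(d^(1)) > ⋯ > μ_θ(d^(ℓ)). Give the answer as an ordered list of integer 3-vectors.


Via rank(M_{q-1}∘⋯∘M_p): M ≅ I[1,3], I[2,2], I[3,3].
μ_θ-semistable layers: μ^(1)=2; μ^(2)=1/3; μ^(3)=-3

((0, 1, 0); (1, 1, 1); (0, 0, 1))


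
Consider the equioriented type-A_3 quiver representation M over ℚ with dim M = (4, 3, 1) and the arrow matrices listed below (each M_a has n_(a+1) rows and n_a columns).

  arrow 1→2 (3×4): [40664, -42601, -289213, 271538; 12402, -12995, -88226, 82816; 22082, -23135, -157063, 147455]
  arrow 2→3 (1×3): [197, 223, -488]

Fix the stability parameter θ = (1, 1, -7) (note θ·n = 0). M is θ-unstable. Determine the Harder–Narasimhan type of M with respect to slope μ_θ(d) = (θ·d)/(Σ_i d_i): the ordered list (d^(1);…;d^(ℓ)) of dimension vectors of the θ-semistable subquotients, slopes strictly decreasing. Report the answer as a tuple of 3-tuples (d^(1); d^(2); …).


Via rank(M_{q-1}∘⋯∘M_p): M ≅ I[1,1], I[1,2]^2, I[1,3].
μ_θ-semistable layers: μ^(1)=1; μ^(2)=-5/3

((3, 2, 0); (1, 1, 1))


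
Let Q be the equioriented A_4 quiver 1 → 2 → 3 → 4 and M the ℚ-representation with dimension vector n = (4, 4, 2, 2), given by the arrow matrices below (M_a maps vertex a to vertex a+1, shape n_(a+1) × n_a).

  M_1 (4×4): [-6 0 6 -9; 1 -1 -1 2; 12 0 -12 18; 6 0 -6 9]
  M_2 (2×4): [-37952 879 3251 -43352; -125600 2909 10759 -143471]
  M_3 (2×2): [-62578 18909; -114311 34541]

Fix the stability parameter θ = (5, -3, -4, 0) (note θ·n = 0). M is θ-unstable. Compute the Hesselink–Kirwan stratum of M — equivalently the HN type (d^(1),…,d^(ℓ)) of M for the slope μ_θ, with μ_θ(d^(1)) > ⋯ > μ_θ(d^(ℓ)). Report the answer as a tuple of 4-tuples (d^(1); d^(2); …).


Interval decomposition of M: I[1,1]^2, I[1,4]^2, I[2,2]^2.
HN type (ℓ=4): μ^(1)=5; μ^(2)=0; μ^(3)=-2/3; μ^(4)=-3

((2, 0, 0, 0); (0, 0, 0, 2); (2, 2, 2, 0); (0, 2, 0, 0))


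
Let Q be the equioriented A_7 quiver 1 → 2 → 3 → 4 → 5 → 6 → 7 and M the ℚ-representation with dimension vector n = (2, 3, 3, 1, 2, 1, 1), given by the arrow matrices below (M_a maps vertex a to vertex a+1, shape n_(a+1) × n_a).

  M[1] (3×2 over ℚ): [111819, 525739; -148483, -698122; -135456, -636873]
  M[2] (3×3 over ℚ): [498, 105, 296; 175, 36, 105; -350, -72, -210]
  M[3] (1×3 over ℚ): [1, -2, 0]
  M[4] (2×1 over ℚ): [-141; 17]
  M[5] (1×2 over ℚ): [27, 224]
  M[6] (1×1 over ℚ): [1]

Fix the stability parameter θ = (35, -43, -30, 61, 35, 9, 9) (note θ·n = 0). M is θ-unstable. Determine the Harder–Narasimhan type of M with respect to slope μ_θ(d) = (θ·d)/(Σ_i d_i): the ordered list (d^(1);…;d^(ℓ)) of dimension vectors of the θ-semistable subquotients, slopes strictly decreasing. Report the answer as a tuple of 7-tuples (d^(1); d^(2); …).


Barcode: M ≅ I[1,2], I[1,7], I[2,3], I[3,3], I[5,5]. HN layers by μ_θ (6 steps, strictly decreasing):
  μ^(1)=35; μ^(2)=57/2; μ^(3)=-4; μ^(4)=-38/3; μ^(5)=-30; μ^(6)=-43

((0, 0, 0, 0, 1, 0, 0); (0, 0, 0, 1, 1, 1, 1); (1, 1, 0, 0, 0, 0, 0); (1, 1, 1, 0, 0, 0, 0); (0, 0, 2, 0, 0, 0, 0); (0, 1, 0, 0, 0, 0, 0))


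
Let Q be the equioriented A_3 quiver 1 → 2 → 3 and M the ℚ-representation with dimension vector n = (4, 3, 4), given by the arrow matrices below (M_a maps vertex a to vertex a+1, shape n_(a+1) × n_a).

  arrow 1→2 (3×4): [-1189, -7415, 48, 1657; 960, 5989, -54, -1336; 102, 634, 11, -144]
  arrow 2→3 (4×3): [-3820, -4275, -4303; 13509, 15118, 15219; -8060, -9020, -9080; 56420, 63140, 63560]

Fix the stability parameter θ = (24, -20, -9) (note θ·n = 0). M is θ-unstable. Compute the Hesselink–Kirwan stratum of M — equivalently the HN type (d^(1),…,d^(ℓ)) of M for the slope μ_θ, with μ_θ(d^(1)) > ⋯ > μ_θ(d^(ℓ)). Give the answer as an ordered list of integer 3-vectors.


Via rank(M_{q-1}∘⋯∘M_p): M ≅ I[1,1], I[1,2], I[1,3]^2, I[3,3]^2.
μ_θ-semistable layers: μ^(1)=24; μ^(2)=2; μ^(3)=-5/3; μ^(4)=-9

((1, 0, 0); (1, 1, 0); (2, 2, 2); (0, 0, 2))


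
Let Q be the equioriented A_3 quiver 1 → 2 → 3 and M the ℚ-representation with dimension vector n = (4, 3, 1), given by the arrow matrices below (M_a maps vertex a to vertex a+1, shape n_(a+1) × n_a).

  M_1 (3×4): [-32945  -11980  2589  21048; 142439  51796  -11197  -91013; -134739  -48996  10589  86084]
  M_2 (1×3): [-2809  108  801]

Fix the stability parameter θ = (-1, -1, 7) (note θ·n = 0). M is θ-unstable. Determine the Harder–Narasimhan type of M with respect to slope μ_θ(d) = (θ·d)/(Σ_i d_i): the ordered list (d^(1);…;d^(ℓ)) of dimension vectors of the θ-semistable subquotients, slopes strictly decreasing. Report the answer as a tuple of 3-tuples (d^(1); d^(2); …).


Barcode: M ≅ I[1,1], I[1,2]^2, I[1,3]. HN layers by μ_θ (2 steps, strictly decreasing):
  μ^(1)=7; μ^(2)=-1

((0, 0, 1); (4, 3, 0))


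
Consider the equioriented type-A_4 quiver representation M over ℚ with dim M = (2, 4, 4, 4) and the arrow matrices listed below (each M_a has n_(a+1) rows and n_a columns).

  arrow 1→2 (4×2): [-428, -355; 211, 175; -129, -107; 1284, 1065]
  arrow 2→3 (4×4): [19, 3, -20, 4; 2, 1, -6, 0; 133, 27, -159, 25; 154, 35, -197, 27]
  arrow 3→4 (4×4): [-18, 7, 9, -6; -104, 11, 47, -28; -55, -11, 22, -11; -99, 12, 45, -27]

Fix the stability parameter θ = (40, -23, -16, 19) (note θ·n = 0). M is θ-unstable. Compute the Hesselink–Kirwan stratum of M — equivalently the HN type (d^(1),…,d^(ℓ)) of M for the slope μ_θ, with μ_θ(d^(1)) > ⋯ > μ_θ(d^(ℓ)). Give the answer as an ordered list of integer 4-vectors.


Interval decomposition of M: I[1,3], I[1,4], I[2,3], I[2,4], I[4,4]^2.
HN type (ℓ=4): μ^(1)=19; μ^(2)=1/3; μ^(3)=-16; μ^(4)=-23

((0, 0, 0, 4); (2, 2, 2, 0); (0, 0, 2, 0); (0, 2, 0, 0))


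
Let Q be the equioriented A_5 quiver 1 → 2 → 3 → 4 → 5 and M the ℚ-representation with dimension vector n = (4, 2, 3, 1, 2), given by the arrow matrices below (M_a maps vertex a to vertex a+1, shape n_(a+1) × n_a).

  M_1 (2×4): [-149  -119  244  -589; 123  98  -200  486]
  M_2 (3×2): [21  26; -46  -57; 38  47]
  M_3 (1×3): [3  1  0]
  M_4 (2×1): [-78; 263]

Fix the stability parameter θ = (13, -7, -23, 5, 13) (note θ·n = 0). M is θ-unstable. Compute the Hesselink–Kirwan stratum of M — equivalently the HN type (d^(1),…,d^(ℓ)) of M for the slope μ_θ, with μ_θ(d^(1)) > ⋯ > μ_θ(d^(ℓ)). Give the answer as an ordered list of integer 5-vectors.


Barcode: M ≅ I[1,1]^2, I[1,3], I[1,5], I[3,3], I[5,5]. HN layers by μ_θ (4 steps, strictly decreasing):
  μ^(1)=13; μ^(2)=5; μ^(3)=-17/3; μ^(4)=-23

((2, 0, 0, 0, 2); (0, 0, 0, 1, 0); (2, 2, 2, 0, 0); (0, 0, 1, 0, 0))


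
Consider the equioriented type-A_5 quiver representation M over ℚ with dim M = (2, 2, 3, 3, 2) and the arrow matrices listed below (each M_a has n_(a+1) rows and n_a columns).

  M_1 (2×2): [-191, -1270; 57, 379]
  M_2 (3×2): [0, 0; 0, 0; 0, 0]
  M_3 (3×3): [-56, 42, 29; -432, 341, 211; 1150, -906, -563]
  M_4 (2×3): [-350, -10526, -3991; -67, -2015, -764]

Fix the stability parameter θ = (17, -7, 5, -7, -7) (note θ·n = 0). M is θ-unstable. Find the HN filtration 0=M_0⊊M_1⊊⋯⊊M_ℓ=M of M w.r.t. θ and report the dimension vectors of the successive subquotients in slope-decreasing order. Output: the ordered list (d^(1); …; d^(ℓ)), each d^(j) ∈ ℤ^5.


Interval decomposition of M: I[1,2]^2, I[3,4], I[3,5]^2.
HN type (ℓ=3): μ^(1)=5; μ^(2)=-1; μ^(3)=-3

((2, 2, 0, 0, 0); (0, 0, 1, 1, 0); (0, 0, 2, 2, 2))


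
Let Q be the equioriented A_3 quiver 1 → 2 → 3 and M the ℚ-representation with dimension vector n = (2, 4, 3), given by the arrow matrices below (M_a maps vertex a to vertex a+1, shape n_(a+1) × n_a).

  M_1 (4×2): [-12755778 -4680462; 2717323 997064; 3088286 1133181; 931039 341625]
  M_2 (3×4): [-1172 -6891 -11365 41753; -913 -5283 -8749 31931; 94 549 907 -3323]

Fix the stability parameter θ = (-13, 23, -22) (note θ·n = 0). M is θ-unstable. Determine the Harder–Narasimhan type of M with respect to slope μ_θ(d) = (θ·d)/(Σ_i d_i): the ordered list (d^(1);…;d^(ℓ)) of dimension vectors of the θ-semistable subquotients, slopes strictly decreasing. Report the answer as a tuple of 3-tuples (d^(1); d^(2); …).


Via rank(M_{q-1}∘⋯∘M_p): M ≅ I[1,2]^2, I[2,3]^2, I[3,3].
μ_θ-semistable layers: μ^(1)=23; μ^(2)=1/2; μ^(3)=-13; μ^(4)=-22

((0, 2, 0); (0, 2, 2); (2, 0, 0); (0, 0, 1))


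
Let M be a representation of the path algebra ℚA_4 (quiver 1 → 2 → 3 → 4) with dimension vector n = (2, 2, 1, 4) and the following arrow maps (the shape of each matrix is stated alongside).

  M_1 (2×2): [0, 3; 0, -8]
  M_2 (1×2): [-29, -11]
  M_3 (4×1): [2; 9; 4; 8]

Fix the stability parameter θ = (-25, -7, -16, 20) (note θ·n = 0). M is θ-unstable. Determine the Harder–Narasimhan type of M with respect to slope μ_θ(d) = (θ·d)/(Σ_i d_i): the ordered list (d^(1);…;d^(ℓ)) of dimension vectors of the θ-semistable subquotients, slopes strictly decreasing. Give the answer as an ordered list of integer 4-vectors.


Barcode: M ≅ I[1,1], I[1,4], I[2,2], I[4,4]^3. HN layers by μ_θ (4 steps, strictly decreasing):
  μ^(1)=20; μ^(2)=-7; μ^(3)=-23/2; μ^(4)=-25

((0, 0, 0, 4); (0, 1, 0, 0); (0, 1, 1, 0); (2, 0, 0, 0))


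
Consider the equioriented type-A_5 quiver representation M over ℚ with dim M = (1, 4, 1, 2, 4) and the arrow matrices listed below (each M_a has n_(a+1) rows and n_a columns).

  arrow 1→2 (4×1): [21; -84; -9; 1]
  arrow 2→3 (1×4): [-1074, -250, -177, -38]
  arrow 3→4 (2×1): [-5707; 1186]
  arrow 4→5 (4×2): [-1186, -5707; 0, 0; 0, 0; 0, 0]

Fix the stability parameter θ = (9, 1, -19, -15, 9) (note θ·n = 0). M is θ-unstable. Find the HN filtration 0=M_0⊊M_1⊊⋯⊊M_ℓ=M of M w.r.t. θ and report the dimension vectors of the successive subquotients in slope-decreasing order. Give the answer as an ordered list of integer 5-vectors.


Via rank(M_{q-1}∘⋯∘M_p): M ≅ I[1,4], I[2,2]^3, I[4,5], I[5,5]^3.
μ_θ-semistable layers: μ^(1)=9; μ^(2)=1; μ^(3)=-6; μ^(4)=-15

((0, 0, 0, 0, 4); (0, 3, 0, 0, 0); (1, 1, 1, 1, 0); (0, 0, 0, 1, 0))


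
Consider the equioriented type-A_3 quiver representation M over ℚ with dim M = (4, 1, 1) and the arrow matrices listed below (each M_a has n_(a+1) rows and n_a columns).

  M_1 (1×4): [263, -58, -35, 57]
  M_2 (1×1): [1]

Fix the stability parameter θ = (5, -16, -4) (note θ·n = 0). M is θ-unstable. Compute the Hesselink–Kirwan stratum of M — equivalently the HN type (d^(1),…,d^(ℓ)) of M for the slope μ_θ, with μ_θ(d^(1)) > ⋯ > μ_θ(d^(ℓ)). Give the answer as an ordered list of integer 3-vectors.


Barcode: M ≅ I[1,1]^3, I[1,3]. HN layers by μ_θ (3 steps, strictly decreasing):
  μ^(1)=5; μ^(2)=-4; μ^(3)=-11/2

((3, 0, 0); (0, 0, 1); (1, 1, 0))


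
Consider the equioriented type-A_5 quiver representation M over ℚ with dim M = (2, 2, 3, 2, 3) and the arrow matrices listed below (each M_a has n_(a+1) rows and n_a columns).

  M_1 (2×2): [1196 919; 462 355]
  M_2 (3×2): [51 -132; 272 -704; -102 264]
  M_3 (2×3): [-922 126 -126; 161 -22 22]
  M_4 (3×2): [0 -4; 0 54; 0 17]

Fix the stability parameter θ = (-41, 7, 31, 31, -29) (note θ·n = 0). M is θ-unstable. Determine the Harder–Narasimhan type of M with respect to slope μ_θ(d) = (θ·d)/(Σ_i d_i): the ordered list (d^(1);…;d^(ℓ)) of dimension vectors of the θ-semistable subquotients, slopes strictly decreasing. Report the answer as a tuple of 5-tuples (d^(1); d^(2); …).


Barcode: M ≅ I[1,2], I[1,5], I[3,3], I[3,4], I[5,5]^2. HN layers by μ_θ (5 steps, strictly decreasing):
  μ^(1)=31; μ^(2)=11; μ^(3)=7; μ^(4)=-29; μ^(5)=-41

((0, 0, 2, 1, 0); (0, 0, 1, 1, 1); (0, 2, 0, 0, 0); (0, 0, 0, 0, 2); (2, 0, 0, 0, 0))


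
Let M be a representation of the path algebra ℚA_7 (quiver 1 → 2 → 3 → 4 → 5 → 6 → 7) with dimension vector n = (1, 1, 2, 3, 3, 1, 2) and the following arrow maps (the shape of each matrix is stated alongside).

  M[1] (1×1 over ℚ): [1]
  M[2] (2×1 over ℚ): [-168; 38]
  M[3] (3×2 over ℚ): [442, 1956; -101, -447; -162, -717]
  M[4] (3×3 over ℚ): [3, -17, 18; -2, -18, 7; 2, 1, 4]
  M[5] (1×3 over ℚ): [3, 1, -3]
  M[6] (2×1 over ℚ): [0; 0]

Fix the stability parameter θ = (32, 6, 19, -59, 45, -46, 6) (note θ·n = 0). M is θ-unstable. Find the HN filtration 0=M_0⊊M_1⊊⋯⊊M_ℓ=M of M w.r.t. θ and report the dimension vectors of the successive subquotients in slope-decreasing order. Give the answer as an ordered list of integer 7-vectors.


Interval decomposition of M: I[1,6], I[3,5], I[4,5], I[7,7]^2.
HN type (ℓ=5): μ^(1)=45; μ^(2)=6; μ^(3)=-1/2; μ^(4)=-20; μ^(5)=-59

((0, 0, 0, 0, 2, 0, 0); (0, 0, 0, 0, 0, 0, 2); (1, 1, 1, 1, 1, 1, 0); (0, 0, 1, 1, 0, 0, 0); (0, 0, 0, 1, 0, 0, 0))


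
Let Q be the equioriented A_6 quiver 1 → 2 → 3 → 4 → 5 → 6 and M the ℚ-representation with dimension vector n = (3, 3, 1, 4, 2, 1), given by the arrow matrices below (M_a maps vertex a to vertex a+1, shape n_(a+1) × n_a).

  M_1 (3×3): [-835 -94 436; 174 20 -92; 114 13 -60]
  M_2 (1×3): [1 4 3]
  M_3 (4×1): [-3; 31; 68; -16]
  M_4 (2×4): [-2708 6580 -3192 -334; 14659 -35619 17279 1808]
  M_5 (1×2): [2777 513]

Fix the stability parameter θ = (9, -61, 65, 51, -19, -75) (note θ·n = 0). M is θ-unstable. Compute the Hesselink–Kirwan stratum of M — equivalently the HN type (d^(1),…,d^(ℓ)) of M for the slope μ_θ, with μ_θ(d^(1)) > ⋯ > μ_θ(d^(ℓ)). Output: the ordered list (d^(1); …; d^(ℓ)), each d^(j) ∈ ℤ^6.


Barcode: M ≅ I[1,2]^2, I[1,6], I[4,4]^2, I[4,5]. HN layers by μ_θ (4 steps, strictly decreasing):
  μ^(1)=51; μ^(2)=16; μ^(3)=11/2; μ^(4)=-26

((0, 0, 0, 2, 0, 0); (0, 0, 0, 1, 1, 0); (0, 0, 1, 1, 1, 1); (3, 3, 0, 0, 0, 0))


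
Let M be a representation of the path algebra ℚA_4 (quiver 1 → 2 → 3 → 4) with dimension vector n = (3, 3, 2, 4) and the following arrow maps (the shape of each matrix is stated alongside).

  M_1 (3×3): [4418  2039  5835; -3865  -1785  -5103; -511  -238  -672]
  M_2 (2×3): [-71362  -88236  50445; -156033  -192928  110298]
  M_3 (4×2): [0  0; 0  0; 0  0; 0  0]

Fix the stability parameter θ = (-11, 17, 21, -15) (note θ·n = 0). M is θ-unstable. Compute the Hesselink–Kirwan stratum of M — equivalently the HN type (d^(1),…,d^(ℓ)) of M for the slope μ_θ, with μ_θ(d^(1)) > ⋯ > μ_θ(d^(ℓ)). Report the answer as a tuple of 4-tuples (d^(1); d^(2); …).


Interval decomposition of M: I[1,1], I[1,3]^2, I[2,2], I[4,4]^4.
HN type (ℓ=4): μ^(1)=21; μ^(2)=17; μ^(3)=-11; μ^(4)=-15

((0, 0, 2, 0); (0, 3, 0, 0); (3, 0, 0, 0); (0, 0, 0, 4))


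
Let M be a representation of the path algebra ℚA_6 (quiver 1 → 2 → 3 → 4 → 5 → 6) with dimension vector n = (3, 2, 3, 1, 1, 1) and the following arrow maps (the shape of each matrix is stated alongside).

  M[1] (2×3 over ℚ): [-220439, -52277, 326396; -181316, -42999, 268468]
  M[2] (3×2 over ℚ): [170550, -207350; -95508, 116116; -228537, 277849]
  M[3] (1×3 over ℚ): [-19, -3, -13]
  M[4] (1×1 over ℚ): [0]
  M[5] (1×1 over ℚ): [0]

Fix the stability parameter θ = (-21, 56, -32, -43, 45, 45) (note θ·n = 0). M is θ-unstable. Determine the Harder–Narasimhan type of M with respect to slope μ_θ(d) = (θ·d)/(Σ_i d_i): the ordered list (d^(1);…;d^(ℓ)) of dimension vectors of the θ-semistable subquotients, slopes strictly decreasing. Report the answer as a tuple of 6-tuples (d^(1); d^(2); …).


Interval decomposition of M: I[1,1], I[1,2], I[1,4], I[3,3]^2, I[5,5], I[6,6].
HN type (ℓ=5): μ^(1)=56; μ^(2)=45; μ^(3)=-19/3; μ^(4)=-21; μ^(5)=-32

((0, 1, 0, 0, 0, 0); (0, 0, 0, 0, 1, 1); (0, 1, 1, 1, 0, 0); (3, 0, 0, 0, 0, 0); (0, 0, 2, 0, 0, 0))


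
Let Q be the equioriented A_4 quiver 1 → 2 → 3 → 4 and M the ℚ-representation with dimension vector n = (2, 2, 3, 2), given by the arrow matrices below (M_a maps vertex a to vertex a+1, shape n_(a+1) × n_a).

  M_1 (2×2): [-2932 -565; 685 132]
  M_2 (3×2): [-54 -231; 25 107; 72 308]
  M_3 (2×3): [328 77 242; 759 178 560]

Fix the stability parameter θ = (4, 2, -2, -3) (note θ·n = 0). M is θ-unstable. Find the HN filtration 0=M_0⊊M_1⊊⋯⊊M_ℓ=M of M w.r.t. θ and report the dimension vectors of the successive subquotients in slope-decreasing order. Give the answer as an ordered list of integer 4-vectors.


Interval decomposition of M: I[1,4]^2, I[3,3].
HN type (ℓ=2): μ^(1)=1/4; μ^(2)=-2

((2, 2, 2, 2); (0, 0, 1, 0))


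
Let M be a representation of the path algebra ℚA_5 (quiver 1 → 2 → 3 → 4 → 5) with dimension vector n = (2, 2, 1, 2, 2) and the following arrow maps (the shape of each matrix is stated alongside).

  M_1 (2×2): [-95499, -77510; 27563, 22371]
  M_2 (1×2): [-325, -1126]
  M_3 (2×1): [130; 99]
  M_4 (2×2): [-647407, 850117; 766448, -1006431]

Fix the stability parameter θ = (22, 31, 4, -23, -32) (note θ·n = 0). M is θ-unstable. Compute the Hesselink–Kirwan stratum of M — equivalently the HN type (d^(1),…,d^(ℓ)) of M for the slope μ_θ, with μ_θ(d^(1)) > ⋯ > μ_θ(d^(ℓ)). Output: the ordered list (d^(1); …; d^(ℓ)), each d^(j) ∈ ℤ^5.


Via rank(M_{q-1}∘⋯∘M_p): M ≅ I[1,2], I[1,5], I[4,5].
μ_θ-semistable layers: μ^(1)=31; μ^(2)=22; μ^(3)=2/5; μ^(4)=-55/2

((0, 1, 0, 0, 0); (1, 0, 0, 0, 0); (1, 1, 1, 1, 1); (0, 0, 0, 1, 1))


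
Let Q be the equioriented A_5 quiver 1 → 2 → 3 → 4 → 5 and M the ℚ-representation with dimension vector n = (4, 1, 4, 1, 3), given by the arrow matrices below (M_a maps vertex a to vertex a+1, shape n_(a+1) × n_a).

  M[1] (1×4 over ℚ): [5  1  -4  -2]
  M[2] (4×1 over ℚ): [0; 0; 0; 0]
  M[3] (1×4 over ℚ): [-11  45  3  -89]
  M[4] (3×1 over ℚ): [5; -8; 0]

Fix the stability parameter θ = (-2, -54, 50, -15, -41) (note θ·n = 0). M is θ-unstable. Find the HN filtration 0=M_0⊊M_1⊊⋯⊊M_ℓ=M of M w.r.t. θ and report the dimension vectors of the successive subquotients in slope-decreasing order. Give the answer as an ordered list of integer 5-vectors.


Barcode: M ≅ I[1,1]^3, I[1,2], I[3,3]^3, I[3,5], I[5,5]^2. HN layers by μ_θ (4 steps, strictly decreasing):
  μ^(1)=50; μ^(2)=-2; μ^(3)=-28; μ^(4)=-41

((0, 0, 3, 0, 0); (3, 0, 1, 1, 1); (1, 1, 0, 0, 0); (0, 0, 0, 0, 2))
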